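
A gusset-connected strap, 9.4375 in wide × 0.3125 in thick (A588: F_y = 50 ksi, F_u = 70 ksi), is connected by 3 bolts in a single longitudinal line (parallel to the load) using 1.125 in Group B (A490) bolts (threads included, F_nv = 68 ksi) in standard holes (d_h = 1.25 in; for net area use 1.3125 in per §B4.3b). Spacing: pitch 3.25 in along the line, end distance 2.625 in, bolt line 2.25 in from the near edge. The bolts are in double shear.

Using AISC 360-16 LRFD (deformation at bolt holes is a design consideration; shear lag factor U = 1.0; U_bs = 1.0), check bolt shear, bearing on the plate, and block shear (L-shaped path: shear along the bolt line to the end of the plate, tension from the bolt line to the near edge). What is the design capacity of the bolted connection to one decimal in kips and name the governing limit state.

Bolt shear: A_b = π(1.125)²/4 = 0.99402 in². φR_n = 0.75 × 68 × 0.99402 × 3 × 2 = 304.2 kips.
Bearing (0.3125 in plate, F_u = 70 ksi): end bolts L_c = 2.625 − 1.25/2 = 2, R_n = min(1.2×2×0.3125×70, 2.4×1.125×0.3125×70) = 52.5 kips/bolt; interior L_c = 3.25 − 1.25 = 2, R_n = 52.5 kips/bolt. φR_n = 0.75 × (1×52.5 + 2×52.5) = 118.1 kips.
Block shear: shear path 1×[2.625+2×3.25] = 1×9.125 in, A_gv = 2.8516, A_nv = 1×(9.125 − 2.5×1.3125)×0.3125 = 1.8262 in²; tension to near edge: (2.25 − 0.5×1.3125)×0.3125 = 0.49805 in². R_n = min(0.6×70×1.8262, 0.6×50×2.8516) + 1.0×70×0.49805 = min(76.7, 85.548) + 34.864 = 111.56 kips. φR_n = 0.75 × 111.56 = 83.7 kips.
Governing: min(304.2, 118.1, 83.7) = 83.7 kips → block shear.

83.7 kips (block shear governs)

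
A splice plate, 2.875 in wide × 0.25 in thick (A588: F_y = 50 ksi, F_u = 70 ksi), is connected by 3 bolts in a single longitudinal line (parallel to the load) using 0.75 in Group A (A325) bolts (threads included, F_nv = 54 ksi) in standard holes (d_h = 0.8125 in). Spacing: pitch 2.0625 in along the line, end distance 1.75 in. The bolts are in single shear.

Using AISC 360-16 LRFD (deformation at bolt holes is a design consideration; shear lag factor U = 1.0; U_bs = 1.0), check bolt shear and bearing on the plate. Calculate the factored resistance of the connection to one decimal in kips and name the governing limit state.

53.7 kips (bolt shear governs)

Bolt shear: A_b = π(0.75)²/4 = 0.44179 in². φR_n = 0.75 × 54 × 0.44179 × 3 × 1 = 53.7 kips.
Bearing (0.25 in plate, F_u = 70 ksi): end bolts L_c = 1.75 − 0.8125/2 = 1.34375, R_n = min(1.2×1.34375×0.25×70, 2.4×0.75×0.25×70) = 28.219 kips/bolt; interior L_c = 2.0625 − 0.8125 = 1.25, R_n = 26.25 kips/bolt. φR_n = 0.75 × (1×28.219 + 2×26.25) = 60.5 kips.
Governing: min(53.7, 60.5) = 53.7 kips → bolt shear.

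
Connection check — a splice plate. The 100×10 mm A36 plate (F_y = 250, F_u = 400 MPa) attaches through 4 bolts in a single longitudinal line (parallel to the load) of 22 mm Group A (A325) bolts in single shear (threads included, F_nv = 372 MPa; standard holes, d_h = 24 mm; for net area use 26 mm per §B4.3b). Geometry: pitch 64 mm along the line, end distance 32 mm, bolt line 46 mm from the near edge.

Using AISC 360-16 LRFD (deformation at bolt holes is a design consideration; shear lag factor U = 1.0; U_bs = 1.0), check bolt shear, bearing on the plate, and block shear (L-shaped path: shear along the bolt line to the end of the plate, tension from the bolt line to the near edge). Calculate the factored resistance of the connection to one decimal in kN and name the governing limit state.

Bolt shear: A_b = π(22)²/4 = 380.13 mm². φR_n = 0.75 × 372 × 380.13 × 4 × 1 = 424.2 kN.
Bearing (10 mm plate, F_u = 400 MPa): end bolts L_c = 32 − 24/2 = 20, R_n = min(1.2×20×10×400, 2.4×22×10×400) = 96 kN/bolt; interior L_c = 64 − 24 = 40, R_n = 192 kN/bolt. φR_n = 0.75 × (1×96 + 3×192) = 504.0 kN.
Block shear: shear path 1×[32+3×64] = 1×224 mm, A_gv = 2240, A_nv = 1×(224 − 3.5×26)×10 = 1330 mm²; tension to near edge: (46 − 0.5×26)×10 = 330 mm². R_n = min(0.6×400×1330, 0.6×250×2240) + 1.0×400×330 = min(319.2, 336) + 132 = 451.2 kN. φR_n = 0.75 × 451.2 = 338.4 kN.
Governing: min(424.2, 504.0, 338.4) = 338.4 kN → block shear.

338.4 kN (block shear governs)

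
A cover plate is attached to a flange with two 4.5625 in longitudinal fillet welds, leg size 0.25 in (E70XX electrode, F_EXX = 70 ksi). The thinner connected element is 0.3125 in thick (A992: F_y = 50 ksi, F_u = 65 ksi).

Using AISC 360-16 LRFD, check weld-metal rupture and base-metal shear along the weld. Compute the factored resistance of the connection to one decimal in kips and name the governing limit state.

Weld metal: throat = 0.707×0.25 = 0.17675 in, L = 2×4.5625 = 9.125 in. φR_n = 0.75 × 0.6 × 70 × 0.17675 × 9.125 = 50.8 kips.
Base metal shear (0.3125 in plate): yield φR_n = 1.0×0.6×50×0.3125×9.125 = 85.5 kips; rupture φR_n = 0.75×0.6×65×0.3125×9.125 = 83.4 kips; take 83.4 kips (rupture).
Governing: min(50.8, 83.4) = 50.8 kips → weld metal.

50.8 kips (weld metal governs)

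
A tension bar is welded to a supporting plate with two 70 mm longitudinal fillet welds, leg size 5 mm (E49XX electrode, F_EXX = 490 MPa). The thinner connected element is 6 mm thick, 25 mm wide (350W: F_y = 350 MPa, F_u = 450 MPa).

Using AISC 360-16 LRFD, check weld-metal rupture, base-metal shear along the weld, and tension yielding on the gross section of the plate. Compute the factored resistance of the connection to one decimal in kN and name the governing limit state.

47.3 kN (gross-section yield governs)

Weld metal: throat = 0.707×5 = 3.535 mm, L = 2×70 = 140 mm. φR_n = 0.75 × 0.6 × 490 × 3.535 × 140 = 109.1 kN.
Base metal shear (6 mm plate): yield φR_n = 1.0×0.6×350×6×140 = 176.4 kN; rupture φR_n = 0.75×0.6×450×6×140 = 170.1 kN; take 170.1 kN (rupture).
Tension yield (gross): A_g = 25×6 = 150 mm². φR_n = 0.90 × 350 × 150 = 47.3 kN.
Governing: min(109.1, 170.1, 47.3) = 47.3 kN → gross-section yield.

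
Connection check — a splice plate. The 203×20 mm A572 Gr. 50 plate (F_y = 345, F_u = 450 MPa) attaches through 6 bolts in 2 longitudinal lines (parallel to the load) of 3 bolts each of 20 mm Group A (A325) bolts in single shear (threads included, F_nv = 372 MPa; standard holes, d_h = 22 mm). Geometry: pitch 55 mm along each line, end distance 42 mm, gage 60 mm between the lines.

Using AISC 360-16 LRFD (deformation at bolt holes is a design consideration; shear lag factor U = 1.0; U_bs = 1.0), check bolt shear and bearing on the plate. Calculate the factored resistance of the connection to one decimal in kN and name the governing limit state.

Bolt shear: A_b = π(20)²/4 = 314.16 mm². φR_n = 0.75 × 372 × 314.16 × 6 × 1 = 525.9 kN.
Bearing (20 mm plate, F_u = 450 MPa): end bolts L_c = 42 − 22/2 = 31, R_n = min(1.2×31×20×450, 2.4×20×20×450) = 334.8 kN/bolt; interior L_c = 55 − 22 = 33, R_n = 356.4 kN/bolt. φR_n = 0.75 × (2×334.8 + 4×356.4) = 1571.4 kN.
Governing: min(525.9, 1571.4) = 525.9 kN → bolt shear.

525.9 kN (bolt shear governs)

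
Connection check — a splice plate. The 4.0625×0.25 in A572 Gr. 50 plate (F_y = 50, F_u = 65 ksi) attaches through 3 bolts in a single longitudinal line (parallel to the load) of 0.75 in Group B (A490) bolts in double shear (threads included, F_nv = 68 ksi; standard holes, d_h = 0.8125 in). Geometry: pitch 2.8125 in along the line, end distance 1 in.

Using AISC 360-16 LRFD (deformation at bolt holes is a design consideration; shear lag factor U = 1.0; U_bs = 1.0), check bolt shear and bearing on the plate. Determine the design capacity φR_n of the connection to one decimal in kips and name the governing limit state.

52.6 kips (bearing governs)

Bolt shear: A_b = π(0.75)²/4 = 0.44179 in². φR_n = 0.75 × 68 × 0.44179 × 3 × 2 = 135.2 kips.
Bearing (0.25 in plate, F_u = 65 ksi): end bolts L_c = 1 − 0.8125/2 = 0.59375, R_n = min(1.2×0.59375×0.25×65, 2.4×0.75×0.25×65) = 11.578 kips/bolt; interior L_c = 2.8125 − 0.8125 = 2, R_n = 29.25 kips/bolt. φR_n = 0.75 × (1×11.578 + 2×29.25) = 52.6 kips.
Governing: min(135.2, 52.6) = 52.6 kips → bearing.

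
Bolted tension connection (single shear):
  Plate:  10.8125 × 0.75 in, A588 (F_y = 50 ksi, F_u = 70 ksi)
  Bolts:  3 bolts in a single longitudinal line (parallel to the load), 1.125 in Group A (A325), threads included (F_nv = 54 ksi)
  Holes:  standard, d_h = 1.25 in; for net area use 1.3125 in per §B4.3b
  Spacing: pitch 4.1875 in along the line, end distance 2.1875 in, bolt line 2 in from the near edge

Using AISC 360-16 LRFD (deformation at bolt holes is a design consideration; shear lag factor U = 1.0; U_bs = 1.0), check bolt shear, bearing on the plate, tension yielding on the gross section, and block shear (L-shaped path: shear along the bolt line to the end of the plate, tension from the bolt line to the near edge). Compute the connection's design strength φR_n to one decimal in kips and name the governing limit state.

120.8 kips (bolt shear governs)

Bolt shear: A_b = π(1.125)²/4 = 0.99402 in². φR_n = 0.75 × 54 × 0.99402 × 3 × 1 = 120.8 kips.
Bearing (0.75 in plate, F_u = 70 ksi): end bolts L_c = 2.1875 − 1.25/2 = 1.5625, R_n = min(1.2×1.5625×0.75×70, 2.4×1.125×0.75×70) = 98.438 kips/bolt; interior L_c = 4.1875 − 1.25 = 2.9375, R_n = 141.75 kips/bolt. φR_n = 0.75 × (1×98.438 + 2×141.75) = 286.5 kips.
Tension yield (gross): A_g = 10.8125×0.75 = 8.1094 in². φR_n = 0.90 × 50 × 8.1094 = 364.9 kips.
Block shear: shear path 1×[2.1875+2×4.1875] = 1×10.5625 in, A_gv = 7.9219, A_nv = 1×(10.5625 − 2.5×1.3125)×0.75 = 5.4609 in²; tension to near edge: (2 − 0.5×1.3125)×0.75 = 1.0078 in². R_n = min(0.6×70×5.4609, 0.6×50×7.9219) + 1.0×70×1.0078 = min(229.36, 237.66) + 70.546 = 299.91 kips. φR_n = 0.75 × 299.91 = 224.9 kips.
Governing: min(120.8, 286.5, 364.9, 224.9) = 120.8 kips → bolt shear.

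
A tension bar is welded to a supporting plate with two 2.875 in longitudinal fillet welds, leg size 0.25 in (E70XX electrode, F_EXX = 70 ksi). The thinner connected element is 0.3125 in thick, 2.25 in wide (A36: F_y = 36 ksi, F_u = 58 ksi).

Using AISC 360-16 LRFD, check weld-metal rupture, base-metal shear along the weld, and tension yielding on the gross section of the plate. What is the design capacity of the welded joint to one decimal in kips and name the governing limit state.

22.8 kips (gross-section yield governs)

Weld metal: throat = 0.707×0.25 = 0.17675 in, L = 2×2.875 = 5.75 in. φR_n = 0.75 × 0.6 × 70 × 0.17675 × 5.75 = 32.0 kips.
Base metal shear (0.3125 in plate): yield φR_n = 1.0×0.6×36×0.3125×5.75 = 38.8 kips; rupture φR_n = 0.75×0.6×58×0.3125×5.75 = 46.9 kips; take 38.8 kips (yield).
Tension yield (gross): A_g = 2.25×0.3125 = 0.70313 in². φR_n = 0.90 × 36 × 0.70313 = 22.8 kips.
Governing: min(32.0, 38.8, 22.8) = 22.8 kips → gross-section yield.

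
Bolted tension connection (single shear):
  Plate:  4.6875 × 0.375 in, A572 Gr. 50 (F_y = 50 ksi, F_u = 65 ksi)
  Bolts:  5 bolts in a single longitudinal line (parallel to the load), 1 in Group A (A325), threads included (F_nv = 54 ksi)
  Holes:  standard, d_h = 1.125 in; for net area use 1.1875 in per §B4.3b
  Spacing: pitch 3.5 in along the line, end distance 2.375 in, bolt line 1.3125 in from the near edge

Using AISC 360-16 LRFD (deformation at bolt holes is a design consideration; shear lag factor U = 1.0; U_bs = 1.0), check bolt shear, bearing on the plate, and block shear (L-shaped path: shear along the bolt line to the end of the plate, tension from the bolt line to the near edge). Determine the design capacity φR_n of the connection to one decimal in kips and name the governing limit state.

134.1 kips (block shear governs)

Bolt shear: A_b = π(1)²/4 = 0.7854 in². φR_n = 0.75 × 54 × 0.7854 × 5 × 1 = 159.0 kips.
Bearing (0.375 in plate, F_u = 65 ksi): end bolts L_c = 2.375 − 1.125/2 = 1.8125, R_n = min(1.2×1.8125×0.375×65, 2.4×1×0.375×65) = 53.016 kips/bolt; interior L_c = 3.5 − 1.125 = 2.375, R_n = 58.5 kips/bolt. φR_n = 0.75 × (1×53.016 + 4×58.5) = 215.3 kips.
Block shear: shear path 1×[2.375+4×3.5] = 1×16.375 in, A_gv = 6.1406, A_nv = 1×(16.375 − 4.5×1.1875)×0.375 = 4.1367 in²; tension to near edge: (1.3125 − 0.5×1.1875)×0.375 = 0.26953 in². R_n = min(0.6×65×4.1367, 0.6×50×6.1406) + 1.0×65×0.26953 = min(161.33, 184.22) + 17.519 = 178.85 kips. φR_n = 0.75 × 178.85 = 134.1 kips.
Governing: min(159.0, 215.3, 134.1) = 134.1 kips → block shear.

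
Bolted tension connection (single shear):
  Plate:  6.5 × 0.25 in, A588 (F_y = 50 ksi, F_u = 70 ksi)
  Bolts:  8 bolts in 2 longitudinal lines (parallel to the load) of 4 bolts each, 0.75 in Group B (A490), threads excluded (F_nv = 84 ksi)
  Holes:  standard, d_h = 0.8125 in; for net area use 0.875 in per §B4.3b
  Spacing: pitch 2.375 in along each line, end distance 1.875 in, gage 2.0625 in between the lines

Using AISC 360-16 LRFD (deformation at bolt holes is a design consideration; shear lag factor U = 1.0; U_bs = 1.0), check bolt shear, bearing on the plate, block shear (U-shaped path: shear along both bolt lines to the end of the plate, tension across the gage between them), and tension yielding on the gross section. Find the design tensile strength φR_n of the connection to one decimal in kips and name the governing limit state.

73.1 kips (gross-section yield governs)

Bolt shear: A_b = π(0.75)²/4 = 0.44179 in². φR_n = 0.75 × 84 × 0.44179 × 8 × 1 = 222.7 kips.
Bearing (0.25 in plate, F_u = 70 ksi): end bolts L_c = 1.875 − 0.8125/2 = 1.46875, R_n = min(1.2×1.46875×0.25×70, 2.4×0.75×0.25×70) = 30.844 kips/bolt; interior L_c = 2.375 − 0.8125 = 1.5625, R_n = 31.5 kips/bolt. φR_n = 0.75 × (2×30.844 + 6×31.5) = 188.0 kips.
Block shear: shear path 2×[1.875+3×2.375] = 2×9 in, A_gv = 4.5, A_nv = 2×(9 − 3.5×0.875)×0.25 = 2.9688 in²; tension across gage: (2.0625 − 1×0.875)×0.25 = 0.29688 in². R_n = min(0.6×70×2.9688, 0.6×50×4.5) + 1.0×70×0.29688 = min(124.69, 135) + 20.782 = 145.47 kips. φR_n = 0.75 × 145.47 = 109.1 kips.
Tension yield (gross): A_g = 6.5×0.25 = 1.625 in². φR_n = 0.90 × 50 × 1.625 = 73.1 kips.
Governing: min(222.7, 188.0, 109.1, 73.1) = 73.1 kips → gross-section yield.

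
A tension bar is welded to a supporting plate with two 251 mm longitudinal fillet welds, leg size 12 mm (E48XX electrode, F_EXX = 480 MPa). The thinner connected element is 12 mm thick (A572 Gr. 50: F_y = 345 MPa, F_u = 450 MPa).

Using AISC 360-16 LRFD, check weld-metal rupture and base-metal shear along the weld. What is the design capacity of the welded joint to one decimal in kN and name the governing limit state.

919.9 kN (weld metal governs)

Weld metal: throat = 0.707×12 = 8.484 mm, L = 2×251 = 502 mm. φR_n = 0.75 × 0.6 × 480 × 8.484 × 502 = 919.9 kN.
Base metal shear (12 mm plate): yield φR_n = 1.0×0.6×345×12×502 = 1247.0 kN; rupture φR_n = 0.75×0.6×450×12×502 = 1219.9 kN; take 1219.9 kN (rupture).
Governing: min(919.9, 1219.9) = 919.9 kN → weld metal.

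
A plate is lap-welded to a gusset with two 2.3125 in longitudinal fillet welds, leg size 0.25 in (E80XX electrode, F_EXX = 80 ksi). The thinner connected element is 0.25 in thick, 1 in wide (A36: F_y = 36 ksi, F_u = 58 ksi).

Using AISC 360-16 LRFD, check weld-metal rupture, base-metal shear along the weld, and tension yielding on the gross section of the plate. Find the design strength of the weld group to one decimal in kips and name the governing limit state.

8.1 kips (gross-section yield governs)

Weld metal: throat = 0.707×0.25 = 0.17675 in, L = 2×2.3125 = 4.625 in. φR_n = 0.75 × 0.6 × 80 × 0.17675 × 4.625 = 29.4 kips.
Base metal shear (0.25 in plate): yield φR_n = 1.0×0.6×36×0.25×4.625 = 25.0 kips; rupture φR_n = 0.75×0.6×58×0.25×4.625 = 30.2 kips; take 25.0 kips (yield).
Tension yield (gross): A_g = 1×0.25 = 0.25 in². φR_n = 0.90 × 36 × 0.25 = 8.1 kips.
Governing: min(29.4, 25.0, 8.1) = 8.1 kips → gross-section yield.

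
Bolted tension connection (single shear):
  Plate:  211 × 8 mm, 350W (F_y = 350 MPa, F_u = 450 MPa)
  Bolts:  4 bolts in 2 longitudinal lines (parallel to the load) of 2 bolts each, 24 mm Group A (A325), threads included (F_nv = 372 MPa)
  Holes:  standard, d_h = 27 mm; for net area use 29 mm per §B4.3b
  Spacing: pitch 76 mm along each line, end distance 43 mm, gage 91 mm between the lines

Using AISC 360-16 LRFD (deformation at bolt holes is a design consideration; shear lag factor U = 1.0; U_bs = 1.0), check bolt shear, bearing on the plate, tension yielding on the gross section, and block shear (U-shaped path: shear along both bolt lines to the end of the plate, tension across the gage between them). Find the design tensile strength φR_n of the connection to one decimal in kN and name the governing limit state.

412.0 kN (block shear governs)

Bolt shear: A_b = π(24)²/4 = 452.39 mm². φR_n = 0.75 × 372 × 452.39 × 4 × 1 = 504.9 kN.
Bearing (8 mm plate, F_u = 450 MPa): end bolts L_c = 43 − 27/2 = 29.5, R_n = min(1.2×29.5×8×450, 2.4×24×8×450) = 127.44 kN/bolt; interior L_c = 76 − 27 = 49, R_n = 207.36 kN/bolt. φR_n = 0.75 × (2×127.44 + 2×207.36) = 502.2 kN.
Tension yield (gross): A_g = 211×8 = 1688 mm². φR_n = 0.90 × 350 × 1688 = 531.7 kN.
Block shear: shear path 2×[43+1×76] = 2×119 mm, A_gv = 1904, A_nv = 2×(119 − 1.5×29)×8 = 1208 mm²; tension across gage: (91 − 1×29)×8 = 496 mm². R_n = min(0.6×450×1208, 0.6×350×1904) + 1.0×450×496 = min(326.16, 399.84) + 223.2 = 549.36 kN. φR_n = 0.75 × 549.36 = 412.0 kN.
Governing: min(504.9, 502.2, 531.7, 412.0) = 412.0 kN → block shear.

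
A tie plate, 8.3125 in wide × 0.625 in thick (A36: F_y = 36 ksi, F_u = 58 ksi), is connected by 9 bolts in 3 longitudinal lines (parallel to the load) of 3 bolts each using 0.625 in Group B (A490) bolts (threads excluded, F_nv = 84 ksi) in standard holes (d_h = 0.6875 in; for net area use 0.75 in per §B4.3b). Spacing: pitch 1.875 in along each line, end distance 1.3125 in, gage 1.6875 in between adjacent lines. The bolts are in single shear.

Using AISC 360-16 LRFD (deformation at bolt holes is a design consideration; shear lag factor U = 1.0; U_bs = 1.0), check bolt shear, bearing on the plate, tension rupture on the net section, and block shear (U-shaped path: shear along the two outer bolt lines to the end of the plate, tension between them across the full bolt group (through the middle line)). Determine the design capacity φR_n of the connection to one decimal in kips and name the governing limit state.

153.5 kips (block shear governs)

Bolt shear: A_b = π(0.625)²/4 = 0.3068 in². φR_n = 0.75 × 84 × 0.3068 × 9 × 1 = 174.0 kips.
Bearing (0.625 in plate, F_u = 58 ksi): end bolts L_c = 1.3125 − 0.6875/2 = 0.96875, R_n = min(1.2×0.96875×0.625×58, 2.4×0.625×0.625×58) = 42.141 kips/bolt; interior L_c = 1.875 − 0.6875 = 1.1875, R_n = 51.656 kips/bolt. φR_n = 0.75 × (3×42.141 + 6×51.656) = 327.3 kips.
Tension rupture (net): A_n = (8.3125 − 3×0.75)×0.625 = 3.7891 in² (U = 1.0, A_e = A_n). φR_n = 0.75 × 58 × 3.7891 = 164.8 kips.
Block shear: shear path 2×[1.3125+2×1.875] = 2×5.0625 in, A_gv = 6.3281, A_nv = 2×(5.0625 − 2.5×0.75)×0.625 = 3.9844 in²; tension across gage: (3.375 − 2×0.75)×0.625 = 1.1719 in². R_n = min(0.6×58×3.9844, 0.6×36×6.3281) + 1.0×58×1.1719 = min(138.66, 136.69) + 67.97 = 204.66 kips. φR_n = 0.75 × 204.66 = 153.5 kips.
Governing: min(174.0, 327.3, 164.8, 153.5) = 153.5 kips → block shear.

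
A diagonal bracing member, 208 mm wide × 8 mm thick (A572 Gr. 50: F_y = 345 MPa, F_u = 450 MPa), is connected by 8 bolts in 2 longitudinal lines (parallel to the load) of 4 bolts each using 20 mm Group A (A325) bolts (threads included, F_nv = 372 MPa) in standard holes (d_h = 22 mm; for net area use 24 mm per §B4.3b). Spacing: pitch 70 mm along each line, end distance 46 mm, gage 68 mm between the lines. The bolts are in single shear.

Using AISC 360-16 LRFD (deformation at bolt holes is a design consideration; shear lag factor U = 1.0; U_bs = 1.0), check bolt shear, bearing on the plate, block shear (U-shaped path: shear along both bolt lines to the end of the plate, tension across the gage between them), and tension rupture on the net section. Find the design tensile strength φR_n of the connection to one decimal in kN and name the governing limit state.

432.0 kN (net-section rupture governs)

Bolt shear: A_b = π(20)²/4 = 314.16 mm². φR_n = 0.75 × 372 × 314.16 × 8 × 1 = 701.2 kN.
Bearing (8 mm plate, F_u = 450 MPa): end bolts L_c = 46 − 22/2 = 35, R_n = min(1.2×35×8×450, 2.4×20×8×450) = 151.2 kN/bolt; interior L_c = 70 − 22 = 48, R_n = 172.8 kN/bolt. φR_n = 0.75 × (2×151.2 + 6×172.8) = 1004.4 kN.
Block shear: shear path 2×[46+3×70] = 2×256 mm, A_gv = 4096, A_nv = 2×(256 − 3.5×24)×8 = 2752 mm²; tension across gage: (68 − 1×24)×8 = 352 mm². R_n = min(0.6×450×2752, 0.6×345×4096) + 1.0×450×352 = min(743.04, 847.87) + 158.4 = 901.44 kN. φR_n = 0.75 × 901.44 = 676.1 kN.
Tension rupture (net): A_n = (208 − 2×24)×8 = 1280 mm² (U = 1.0, A_e = A_n). φR_n = 0.75 × 450 × 1280 = 432.0 kN.
Governing: min(701.2, 1004.4, 676.1, 432.0) = 432.0 kN → net-section rupture.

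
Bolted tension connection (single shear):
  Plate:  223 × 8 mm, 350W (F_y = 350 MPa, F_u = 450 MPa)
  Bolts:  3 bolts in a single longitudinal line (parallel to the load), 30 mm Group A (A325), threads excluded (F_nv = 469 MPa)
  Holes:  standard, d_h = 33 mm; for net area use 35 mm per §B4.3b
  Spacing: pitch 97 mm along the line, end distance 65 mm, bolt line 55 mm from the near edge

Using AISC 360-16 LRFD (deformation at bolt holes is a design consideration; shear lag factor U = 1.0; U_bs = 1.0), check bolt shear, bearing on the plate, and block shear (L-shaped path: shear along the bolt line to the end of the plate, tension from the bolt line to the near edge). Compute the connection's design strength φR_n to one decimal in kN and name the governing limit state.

Bolt shear: A_b = π(30)²/4 = 706.86 mm². φR_n = 0.75 × 469 × 706.86 × 3 × 1 = 745.9 kN.
Bearing (8 mm plate, F_u = 450 MPa): end bolts L_c = 65 − 33/2 = 48.5, R_n = min(1.2×48.5×8×450, 2.4×30×8×450) = 209.52 kN/bolt; interior L_c = 97 − 33 = 64, R_n = 259.2 kN/bolt. φR_n = 0.75 × (1×209.52 + 2×259.2) = 545.9 kN.
Block shear: shear path 1×[65+2×97] = 1×259 mm, A_gv = 2072, A_nv = 1×(259 − 2.5×35)×8 = 1372 mm²; tension to near edge: (55 − 0.5×35)×8 = 300 mm². R_n = min(0.6×450×1372, 0.6×350×2072) + 1.0×450×300 = min(370.44, 435.12) + 135 = 505.44 kN. φR_n = 0.75 × 505.44 = 379.1 kN.
Governing: min(745.9, 545.9, 379.1) = 379.1 kN → block shear.

379.1 kN (block shear governs)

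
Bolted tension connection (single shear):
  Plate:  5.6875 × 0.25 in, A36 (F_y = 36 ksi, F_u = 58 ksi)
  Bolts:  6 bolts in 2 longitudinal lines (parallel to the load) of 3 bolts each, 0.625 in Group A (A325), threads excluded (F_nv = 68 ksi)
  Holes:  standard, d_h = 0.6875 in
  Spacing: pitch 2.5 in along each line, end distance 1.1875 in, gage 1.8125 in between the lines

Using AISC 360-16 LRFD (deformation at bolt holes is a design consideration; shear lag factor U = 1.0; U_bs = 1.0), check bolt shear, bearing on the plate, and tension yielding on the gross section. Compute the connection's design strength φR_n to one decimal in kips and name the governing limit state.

46.1 kips (gross-section yield governs)

Bolt shear: A_b = π(0.625)²/4 = 0.3068 in². φR_n = 0.75 × 68 × 0.3068 × 6 × 1 = 93.9 kips.
Bearing (0.25 in plate, F_u = 58 ksi): end bolts L_c = 1.1875 − 0.6875/2 = 0.84375, R_n = min(1.2×0.84375×0.25×58, 2.4×0.625×0.25×58) = 14.681 kips/bolt; interior L_c = 2.5 − 0.6875 = 1.8125, R_n = 21.75 kips/bolt. φR_n = 0.75 × (2×14.681 + 4×21.75) = 87.3 kips.
Tension yield (gross): A_g = 5.6875×0.25 = 1.4219 in². φR_n = 0.90 × 36 × 1.4219 = 46.1 kips.
Governing: min(93.9, 87.3, 46.1) = 46.1 kips → gross-section yield.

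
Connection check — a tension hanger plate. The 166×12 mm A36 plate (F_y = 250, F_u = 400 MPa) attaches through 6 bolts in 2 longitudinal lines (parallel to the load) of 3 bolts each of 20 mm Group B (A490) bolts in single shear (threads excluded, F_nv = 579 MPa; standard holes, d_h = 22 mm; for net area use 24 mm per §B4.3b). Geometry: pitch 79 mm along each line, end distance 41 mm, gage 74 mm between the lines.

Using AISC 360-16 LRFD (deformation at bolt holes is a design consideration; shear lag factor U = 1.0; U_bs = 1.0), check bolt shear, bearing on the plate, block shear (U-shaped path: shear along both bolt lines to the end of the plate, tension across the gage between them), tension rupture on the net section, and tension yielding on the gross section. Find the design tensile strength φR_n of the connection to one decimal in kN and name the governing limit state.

Bolt shear: A_b = π(20)²/4 = 314.16 mm². φR_n = 0.75 × 579 × 314.16 × 6 × 1 = 818.5 kN.
Bearing (12 mm plate, F_u = 400 MPa): end bolts L_c = 41 − 22/2 = 30, R_n = min(1.2×30×12×400, 2.4×20×12×400) = 172.8 kN/bolt; interior L_c = 79 − 22 = 57, R_n = 230.4 kN/bolt. φR_n = 0.75 × (2×172.8 + 4×230.4) = 950.4 kN.
Block shear: shear path 2×[41+2×79] = 2×199 mm, A_gv = 4776, A_nv = 2×(199 − 2.5×24)×12 = 3336 mm²; tension across gage: (74 − 1×24)×12 = 600 mm². R_n = min(0.6×400×3336, 0.6×250×4776) + 1.0×400×600 = min(800.64, 716.4) + 240 = 956.4 kN. φR_n = 0.75 × 956.4 = 717.3 kN.
Tension rupture (net): A_n = (166 − 2×24)×12 = 1416 mm² (U = 1.0, A_e = A_n). φR_n = 0.75 × 400 × 1416 = 424.8 kN.
Tension yield (gross): A_g = 166×12 = 1992 mm². φR_n = 0.90 × 250 × 1992 = 448.2 kN.
Governing: min(818.5, 950.4, 717.3, 424.8, 448.2) = 424.8 kN → net-section rupture.

424.8 kN (net-section rupture governs)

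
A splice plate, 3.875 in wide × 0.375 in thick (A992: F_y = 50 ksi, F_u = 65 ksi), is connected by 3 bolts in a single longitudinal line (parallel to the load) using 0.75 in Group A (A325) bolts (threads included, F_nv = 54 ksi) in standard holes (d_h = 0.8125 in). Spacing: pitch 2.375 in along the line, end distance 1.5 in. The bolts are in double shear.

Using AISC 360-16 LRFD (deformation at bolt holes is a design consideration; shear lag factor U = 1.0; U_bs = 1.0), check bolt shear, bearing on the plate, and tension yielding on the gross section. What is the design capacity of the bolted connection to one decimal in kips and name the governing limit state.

65.4 kips (gross-section yield governs)

Bolt shear: A_b = π(0.75)²/4 = 0.44179 in². φR_n = 0.75 × 54 × 0.44179 × 3 × 2 = 107.4 kips.
Bearing (0.375 in plate, F_u = 65 ksi): end bolts L_c = 1.5 − 0.8125/2 = 1.09375, R_n = min(1.2×1.09375×0.375×65, 2.4×0.75×0.375×65) = 31.992 kips/bolt; interior L_c = 2.375 − 0.8125 = 1.5625, R_n = 43.875 kips/bolt. φR_n = 0.75 × (1×31.992 + 2×43.875) = 89.8 kips.
Tension yield (gross): A_g = 3.875×0.375 = 1.4531 in². φR_n = 0.90 × 50 × 1.4531 = 65.4 kips.
Governing: min(107.4, 89.8, 65.4) = 65.4 kips → gross-section yield.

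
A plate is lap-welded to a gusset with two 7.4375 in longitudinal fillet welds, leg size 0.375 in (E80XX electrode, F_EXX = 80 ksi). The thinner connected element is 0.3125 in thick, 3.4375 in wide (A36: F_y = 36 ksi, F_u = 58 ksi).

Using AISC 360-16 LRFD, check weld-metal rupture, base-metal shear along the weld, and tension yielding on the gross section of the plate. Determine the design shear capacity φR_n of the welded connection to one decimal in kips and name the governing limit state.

Weld metal: throat = 0.707×0.375 = 0.26513 in, L = 2×7.4375 = 14.875 in. φR_n = 0.75 × 0.6 × 80 × 0.26513 × 14.875 = 142.0 kips.
Base metal shear (0.3125 in plate): yield φR_n = 1.0×0.6×36×0.3125×14.875 = 100.4 kips; rupture φR_n = 0.75×0.6×58×0.3125×14.875 = 121.3 kips; take 100.4 kips (yield).
Tension yield (gross): A_g = 3.4375×0.3125 = 1.0742 in². φR_n = 0.90 × 36 × 1.0742 = 34.8 kips.
Governing: min(142.0, 100.4, 34.8) = 34.8 kips → gross-section yield.

34.8 kips (gross-section yield governs)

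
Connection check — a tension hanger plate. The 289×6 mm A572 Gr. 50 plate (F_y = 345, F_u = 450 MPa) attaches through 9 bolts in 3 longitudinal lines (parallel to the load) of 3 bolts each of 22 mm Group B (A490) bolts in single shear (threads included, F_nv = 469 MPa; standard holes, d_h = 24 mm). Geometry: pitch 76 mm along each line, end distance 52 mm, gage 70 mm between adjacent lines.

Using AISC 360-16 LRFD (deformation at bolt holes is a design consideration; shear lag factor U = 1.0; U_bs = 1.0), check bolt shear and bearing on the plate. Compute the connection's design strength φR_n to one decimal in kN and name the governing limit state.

Bolt shear: A_b = π(22)²/4 = 380.13 mm². φR_n = 0.75 × 469 × 380.13 × 9 × 1 = 1203.4 kN.
Bearing (6 mm plate, F_u = 450 MPa): end bolts L_c = 52 − 24/2 = 40, R_n = min(1.2×40×6×450, 2.4×22×6×450) = 129.6 kN/bolt; interior L_c = 76 − 24 = 52, R_n = 142.56 kN/bolt. φR_n = 0.75 × (3×129.6 + 6×142.56) = 933.1 kN.
Governing: min(1203.4, 933.1) = 933.1 kN → bearing.

933.1 kN (bearing governs)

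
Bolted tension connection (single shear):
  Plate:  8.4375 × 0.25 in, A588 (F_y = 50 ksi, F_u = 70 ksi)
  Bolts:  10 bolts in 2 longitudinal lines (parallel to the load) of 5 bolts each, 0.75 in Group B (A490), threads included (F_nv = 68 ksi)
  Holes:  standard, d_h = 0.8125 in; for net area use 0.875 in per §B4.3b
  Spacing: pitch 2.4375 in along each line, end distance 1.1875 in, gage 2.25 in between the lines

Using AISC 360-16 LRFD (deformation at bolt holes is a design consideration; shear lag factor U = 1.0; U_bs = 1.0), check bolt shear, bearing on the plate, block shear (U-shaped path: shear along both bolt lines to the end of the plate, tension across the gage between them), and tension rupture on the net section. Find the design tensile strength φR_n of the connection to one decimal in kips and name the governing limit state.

Bolt shear: A_b = π(0.75)²/4 = 0.44179 in². φR_n = 0.75 × 68 × 0.44179 × 10 × 1 = 225.3 kips.
Bearing (0.25 in plate, F_u = 70 ksi): end bolts L_c = 1.1875 − 0.8125/2 = 0.78125, R_n = min(1.2×0.78125×0.25×70, 2.4×0.75×0.25×70) = 16.406 kips/bolt; interior L_c = 2.4375 − 0.8125 = 1.625, R_n = 31.5 kips/bolt. φR_n = 0.75 × (2×16.406 + 8×31.5) = 213.6 kips.
Block shear: shear path 2×[1.1875+4×2.4375] = 2×10.9375 in, A_gv = 5.4688, A_nv = 2×(10.9375 − 4.5×0.875)×0.25 = 3.5 in²; tension across gage: (2.25 − 1×0.875)×0.25 = 0.34375 in². R_n = min(0.6×70×3.5, 0.6×50×5.4688) + 1.0×70×0.34375 = min(147, 164.06) + 24.063 = 171.06 kips. φR_n = 0.75 × 171.06 = 128.3 kips.
Tension rupture (net): A_n = (8.4375 − 2×0.875)×0.25 = 1.6719 in² (U = 1.0, A_e = A_n). φR_n = 0.75 × 70 × 1.6719 = 87.8 kips.
Governing: min(225.3, 213.6, 128.3, 87.8) = 87.8 kips → net-section rupture.

87.8 kips (net-section rupture governs)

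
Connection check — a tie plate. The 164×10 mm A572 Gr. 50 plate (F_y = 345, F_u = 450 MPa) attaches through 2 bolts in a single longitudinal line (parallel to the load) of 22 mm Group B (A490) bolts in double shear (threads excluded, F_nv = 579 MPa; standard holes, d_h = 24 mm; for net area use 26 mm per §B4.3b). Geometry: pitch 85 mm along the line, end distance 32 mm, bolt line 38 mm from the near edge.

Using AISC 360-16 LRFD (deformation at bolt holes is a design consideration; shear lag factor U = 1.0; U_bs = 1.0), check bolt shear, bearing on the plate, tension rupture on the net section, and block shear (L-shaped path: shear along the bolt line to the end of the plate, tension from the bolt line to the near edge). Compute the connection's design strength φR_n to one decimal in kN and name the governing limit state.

242.3 kN (block shear governs)

Bolt shear: A_b = π(22)²/4 = 380.13 mm². φR_n = 0.75 × 579 × 380.13 × 2 × 2 = 660.3 kN.
Bearing (10 mm plate, F_u = 450 MPa): end bolts L_c = 32 − 24/2 = 20, R_n = min(1.2×20×10×450, 2.4×22×10×450) = 108 kN/bolt; interior L_c = 85 − 24 = 61, R_n = 237.6 kN/bolt. φR_n = 0.75 × (1×108 + 1×237.6) = 259.2 kN.
Tension rupture (net): A_n = (164 − 1×26)×10 = 1380 mm² (U = 1.0, A_e = A_n). φR_n = 0.75 × 450 × 1380 = 465.8 kN.
Block shear: shear path 1×[32+1×85] = 1×117 mm, A_gv = 1170, A_nv = 1×(117 − 1.5×26)×10 = 780 mm²; tension to near edge: (38 − 0.5×26)×10 = 250 mm². R_n = min(0.6×450×780, 0.6×345×1170) + 1.0×450×250 = min(210.6, 242.19) + 112.5 = 323.1 kN. φR_n = 0.75 × 323.1 = 242.3 kN.
Governing: min(660.3, 259.2, 465.8, 242.3) = 242.3 kN → block shear.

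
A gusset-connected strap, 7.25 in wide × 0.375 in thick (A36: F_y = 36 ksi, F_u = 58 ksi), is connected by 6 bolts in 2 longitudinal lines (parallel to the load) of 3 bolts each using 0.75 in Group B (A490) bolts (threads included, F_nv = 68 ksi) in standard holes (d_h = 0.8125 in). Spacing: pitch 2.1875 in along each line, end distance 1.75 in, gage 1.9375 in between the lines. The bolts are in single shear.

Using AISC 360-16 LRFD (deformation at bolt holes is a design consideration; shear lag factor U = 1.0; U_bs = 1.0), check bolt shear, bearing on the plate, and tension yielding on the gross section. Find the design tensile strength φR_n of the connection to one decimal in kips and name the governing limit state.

Bolt shear: A_b = π(0.75)²/4 = 0.44179 in². φR_n = 0.75 × 68 × 0.44179 × 6 × 1 = 135.2 kips.
Bearing (0.375 in plate, F_u = 58 ksi): end bolts L_c = 1.75 − 0.8125/2 = 1.34375, R_n = min(1.2×1.34375×0.375×58, 2.4×0.75×0.375×58) = 35.072 kips/bolt; interior L_c = 2.1875 − 0.8125 = 1.375, R_n = 35.888 kips/bolt. φR_n = 0.75 × (2×35.072 + 4×35.888) = 160.3 kips.
Tension yield (gross): A_g = 7.25×0.375 = 2.7188 in². φR_n = 0.90 × 36 × 2.7188 = 88.1 kips.
Governing: min(135.2, 160.3, 88.1) = 88.1 kips → gross-section yield.

88.1 kips (gross-section yield governs)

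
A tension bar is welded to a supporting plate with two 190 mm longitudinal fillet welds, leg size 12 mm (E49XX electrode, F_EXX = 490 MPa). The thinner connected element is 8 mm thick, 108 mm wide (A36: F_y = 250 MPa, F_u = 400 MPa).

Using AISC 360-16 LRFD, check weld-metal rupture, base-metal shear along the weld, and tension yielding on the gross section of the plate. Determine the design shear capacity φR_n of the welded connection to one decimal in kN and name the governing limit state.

Weld metal: throat = 0.707×12 = 8.484 mm, L = 2×190 = 380 mm. φR_n = 0.75 × 0.6 × 490 × 8.484 × 380 = 710.9 kN.
Base metal shear (8 mm plate): yield φR_n = 1.0×0.6×250×8×380 = 456.0 kN; rupture φR_n = 0.75×0.6×400×8×380 = 547.2 kN; take 456.0 kN (yield).
Tension yield (gross): A_g = 108×8 = 864 mm². φR_n = 0.90 × 250 × 864 = 194.4 kN.
Governing: min(710.9, 456.0, 194.4) = 194.4 kN → gross-section yield.

194.4 kN (gross-section yield governs)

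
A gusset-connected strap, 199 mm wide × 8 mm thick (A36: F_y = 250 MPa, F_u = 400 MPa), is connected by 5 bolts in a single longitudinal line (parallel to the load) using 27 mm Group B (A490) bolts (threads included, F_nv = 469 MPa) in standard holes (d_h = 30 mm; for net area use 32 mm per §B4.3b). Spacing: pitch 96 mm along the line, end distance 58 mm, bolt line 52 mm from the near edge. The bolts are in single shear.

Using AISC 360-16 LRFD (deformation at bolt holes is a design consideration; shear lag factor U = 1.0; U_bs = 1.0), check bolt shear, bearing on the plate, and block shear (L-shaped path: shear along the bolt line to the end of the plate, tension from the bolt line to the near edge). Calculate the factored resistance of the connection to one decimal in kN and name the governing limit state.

Bolt shear: A_b = π(27)²/4 = 572.56 mm². φR_n = 0.75 × 469 × 572.56 × 5 × 1 = 1007.0 kN.
Bearing (8 mm plate, F_u = 400 MPa): end bolts L_c = 58 − 30/2 = 43, R_n = min(1.2×43×8×400, 2.4×27×8×400) = 165.12 kN/bolt; interior L_c = 96 − 30 = 66, R_n = 207.36 kN/bolt. φR_n = 0.75 × (1×165.12 + 4×207.36) = 745.9 kN.
Block shear: shear path 1×[58+4×96] = 1×442 mm, A_gv = 3536, A_nv = 1×(442 − 4.5×32)×8 = 2384 mm²; tension to near edge: (52 − 0.5×32)×8 = 288 mm². R_n = min(0.6×400×2384, 0.6×250×3536) + 1.0×400×288 = min(572.16, 530.4) + 115.2 = 645.6 kN. φR_n = 0.75 × 645.6 = 484.2 kN.
Governing: min(1007.0, 745.9, 484.2) = 484.2 kN → block shear.

484.2 kN (block shear governs)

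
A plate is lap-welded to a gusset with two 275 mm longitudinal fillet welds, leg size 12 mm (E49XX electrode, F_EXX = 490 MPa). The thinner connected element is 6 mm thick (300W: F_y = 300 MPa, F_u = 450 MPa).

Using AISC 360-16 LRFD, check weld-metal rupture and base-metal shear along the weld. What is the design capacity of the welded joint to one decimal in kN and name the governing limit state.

594.0 kN (base-metal shear governs)

Weld metal: throat = 0.707×12 = 8.484 mm, L = 2×275 = 550 mm. φR_n = 0.75 × 0.6 × 490 × 8.484 × 550 = 1028.9 kN.
Base metal shear (6 mm plate): yield φR_n = 1.0×0.6×300×6×550 = 594.0 kN; rupture φR_n = 0.75×0.6×450×6×550 = 668.3 kN; take 594.0 kN (yield).
Governing: min(1028.9, 594.0) = 594.0 kN → base-metal shear.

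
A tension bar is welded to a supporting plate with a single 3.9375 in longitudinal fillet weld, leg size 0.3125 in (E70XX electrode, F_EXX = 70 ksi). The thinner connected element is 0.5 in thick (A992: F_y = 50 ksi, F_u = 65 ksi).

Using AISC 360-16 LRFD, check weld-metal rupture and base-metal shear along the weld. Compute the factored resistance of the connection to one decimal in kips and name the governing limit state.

27.4 kips (weld metal governs)

Weld metal: throat = 0.707×0.3125 = 0.22094 in, L = 3.9375 in. φR_n = 0.75 × 0.6 × 70 × 0.22094 × 3.9375 = 27.4 kips.
Base metal shear (0.5 in plate): yield φR_n = 1.0×0.6×50×0.5×3.9375 = 59.1 kips; rupture φR_n = 0.75×0.6×65×0.5×3.9375 = 57.6 kips; take 57.6 kips (rupture).
Governing: min(27.4, 57.6) = 27.4 kips → weld metal.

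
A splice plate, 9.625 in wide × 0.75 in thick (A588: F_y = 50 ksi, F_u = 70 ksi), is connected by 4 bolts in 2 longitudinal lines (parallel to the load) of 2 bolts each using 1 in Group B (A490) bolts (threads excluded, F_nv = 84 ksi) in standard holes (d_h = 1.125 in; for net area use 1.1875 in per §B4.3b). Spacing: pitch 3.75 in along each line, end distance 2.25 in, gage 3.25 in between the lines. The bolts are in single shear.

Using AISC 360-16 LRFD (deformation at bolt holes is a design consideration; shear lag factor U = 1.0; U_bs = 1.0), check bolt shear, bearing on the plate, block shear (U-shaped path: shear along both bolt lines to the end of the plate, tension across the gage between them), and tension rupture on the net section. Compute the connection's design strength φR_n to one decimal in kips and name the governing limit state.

Bolt shear: A_b = π(1)²/4 = 0.7854 in². φR_n = 0.75 × 84 × 0.7854 × 4 × 1 = 197.9 kips.
Bearing (0.75 in plate, F_u = 70 ksi): end bolts L_c = 2.25 − 1.125/2 = 1.6875, R_n = min(1.2×1.6875×0.75×70, 2.4×1×0.75×70) = 106.31 kips/bolt; interior L_c = 3.75 − 1.125 = 2.625, R_n = 126 kips/bolt. φR_n = 0.75 × (2×106.31 + 2×126) = 348.5 kips.
Block shear: shear path 2×[2.25+1×3.75] = 2×6 in, A_gv = 9, A_nv = 2×(6 − 1.5×1.1875)×0.75 = 6.3281 in²; tension across gage: (3.25 − 1×1.1875)×0.75 = 1.5469 in². R_n = min(0.6×70×6.3281, 0.6×50×9) + 1.0×70×1.5469 = min(265.78, 270) + 108.28 = 374.06 kips. φR_n = 0.75 × 374.06 = 280.5 kips.
Tension rupture (net): A_n = (9.625 − 2×1.1875)×0.75 = 5.4375 in² (U = 1.0, A_e = A_n). φR_n = 0.75 × 70 × 5.4375 = 285.5 kips.
Governing: min(197.9, 348.5, 280.5, 285.5) = 197.9 kips → bolt shear.

197.9 kips (bolt shear governs)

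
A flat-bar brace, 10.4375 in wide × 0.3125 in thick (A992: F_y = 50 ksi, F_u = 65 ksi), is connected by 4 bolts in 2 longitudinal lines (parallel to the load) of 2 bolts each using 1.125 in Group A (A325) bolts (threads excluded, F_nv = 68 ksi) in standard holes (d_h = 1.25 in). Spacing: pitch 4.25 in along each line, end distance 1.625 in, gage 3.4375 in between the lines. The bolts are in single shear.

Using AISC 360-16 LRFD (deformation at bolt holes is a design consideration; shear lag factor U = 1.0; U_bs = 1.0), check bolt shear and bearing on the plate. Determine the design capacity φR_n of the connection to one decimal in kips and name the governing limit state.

118.8 kips (bearing governs)

Bolt shear: A_b = π(1.125)²/4 = 0.99402 in². φR_n = 0.75 × 68 × 0.99402 × 4 × 1 = 202.8 kips.
Bearing (0.3125 in plate, F_u = 65 ksi): end bolts L_c = 1.625 − 1.25/2 = 1, R_n = min(1.2×1×0.3125×65, 2.4×1.125×0.3125×65) = 24.375 kips/bolt; interior L_c = 4.25 − 1.25 = 3, R_n = 54.844 kips/bolt. φR_n = 0.75 × (2×24.375 + 2×54.844) = 118.8 kips.
Governing: min(202.8, 118.8) = 118.8 kips → bearing.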